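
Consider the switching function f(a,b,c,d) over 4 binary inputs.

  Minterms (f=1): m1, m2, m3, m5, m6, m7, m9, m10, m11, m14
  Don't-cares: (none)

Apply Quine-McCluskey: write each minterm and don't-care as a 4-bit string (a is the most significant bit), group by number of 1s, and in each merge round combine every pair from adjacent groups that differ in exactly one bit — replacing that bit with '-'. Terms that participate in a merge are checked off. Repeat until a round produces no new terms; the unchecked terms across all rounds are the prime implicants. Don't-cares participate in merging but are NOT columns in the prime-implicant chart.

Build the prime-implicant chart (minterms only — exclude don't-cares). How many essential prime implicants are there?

Round 0: 0001✓ 0010✓ 0011✓ 0101✓ 0110✓ 0111✓ 1001✓ 1010✓ 1011✓ 1110✓
Round 1: -001✓ -010✓ -011✓ -110✓ 0-01✓ 0-10✓ 0-11✓ 00-1✓ 001-✓ 01-1✓ 011-✓ 1-10✓ 10-1✓ 101-✓
Round 2: --10 -0-1 -01- 0--1 0-1-
PIs = {--10, -0-1, -01-, 0--1, 0-1-}
Coverage chart:
  m1: -0-1,0--1
  m2: --10,-01-,0-1-
  m3: -0-1,-01-,0--1,0-1-
  m5: 0--1 ←essential
  m6: --10,0-1-
  m7: 0--1,0-1-
  m9: -0-1 ←essential
  m10: --10,-01-
  m11: -0-1,-01-
  m14: --10 ←essential
Essential: --10, -0-1, 0--1

3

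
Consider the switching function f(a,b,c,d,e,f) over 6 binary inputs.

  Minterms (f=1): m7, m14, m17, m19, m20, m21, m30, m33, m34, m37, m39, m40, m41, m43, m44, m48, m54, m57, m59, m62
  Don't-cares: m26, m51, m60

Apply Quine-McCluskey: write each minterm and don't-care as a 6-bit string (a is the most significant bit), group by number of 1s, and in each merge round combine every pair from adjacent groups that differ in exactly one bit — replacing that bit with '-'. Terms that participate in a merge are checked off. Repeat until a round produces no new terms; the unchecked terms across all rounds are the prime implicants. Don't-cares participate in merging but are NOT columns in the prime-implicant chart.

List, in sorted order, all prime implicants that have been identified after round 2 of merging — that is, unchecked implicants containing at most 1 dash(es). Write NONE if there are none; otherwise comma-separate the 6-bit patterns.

Round 0: 000111✓ 001110✓ 010001✓ 010011✓ 010100✓ 010101✓ 011010✓ 011110✓ 100001✓ 100010 100101✓ 100111✓ 101000✓ 101001✓ 101011✓ 101100✓ 110000 110011✓ 110110✓ 111001✓ 111011✓ 111100✓ 111110✓
Round 1: -00111 -10011 -11110 0-1110 010-01 0100-1 01010- 011-10 1-1001✓ 1-1011✓ 1-1100 10-001 100-01 1001-1 101-00 1010-1✓ 10100- 11-011 11-110 1110-1✓ 1111-0
Round 2: 1-10-1
PIs = {-00111, -10011, -11110, 0-1110, 010-01, 0100-1, 01010-, 011-10, 1-10-1, 1-1100, 10-001, 100-01, 100010, 1001-1, 101-00, 10100-, 11-011, 11-110, 110000, 1111-0}

-00111, -10011, -11110, 0-1110, 010-01, 0100-1, 01010-, 011-10, 1-1100, 10-001, 100-01, 100010, 1001-1, 101-00, 10100-, 11-011, 11-110, 110000, 1111-0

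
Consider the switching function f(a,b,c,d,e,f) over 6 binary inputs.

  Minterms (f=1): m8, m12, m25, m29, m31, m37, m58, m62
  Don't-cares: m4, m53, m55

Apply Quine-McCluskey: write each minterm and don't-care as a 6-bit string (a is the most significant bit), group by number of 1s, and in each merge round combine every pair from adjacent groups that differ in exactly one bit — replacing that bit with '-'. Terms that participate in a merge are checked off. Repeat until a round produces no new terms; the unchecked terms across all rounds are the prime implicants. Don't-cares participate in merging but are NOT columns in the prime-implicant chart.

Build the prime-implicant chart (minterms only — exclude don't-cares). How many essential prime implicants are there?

5

Round 0: 000100✓ 001000✓ 001100✓ 011001✓ 011101✓ 011111✓ 100101✓ 110101✓ 110111✓ 111010✓ 111110✓
Round 1: 00-100 001-00 011-01 0111-1 1-0101 1101-1 111-10
PIs = {00-100, 001-00, 011-01, 0111-1, 1-0101, 1101-1, 111-10}
Coverage chart:
  m8: 001-00 ←essential
  m12: 00-100,001-00
  m25: 011-01 ←essential
  m29: 011-01,0111-1
  m31: 0111-1 ←essential
  m37: 1-0101 ←essential
  m58: 111-10 ←essential
  m62: 111-10 ←essential
Essential: 001-00, 011-01, 0111-1, 1-0101, 111-10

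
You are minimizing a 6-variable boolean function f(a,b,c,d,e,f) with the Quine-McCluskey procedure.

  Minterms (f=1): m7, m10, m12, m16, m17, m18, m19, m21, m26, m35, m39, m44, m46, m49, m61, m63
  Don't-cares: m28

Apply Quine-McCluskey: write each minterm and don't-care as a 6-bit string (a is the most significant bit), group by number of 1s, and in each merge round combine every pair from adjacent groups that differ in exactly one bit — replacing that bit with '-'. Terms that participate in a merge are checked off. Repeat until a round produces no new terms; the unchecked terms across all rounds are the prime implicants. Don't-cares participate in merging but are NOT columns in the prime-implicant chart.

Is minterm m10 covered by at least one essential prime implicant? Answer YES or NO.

YES

size-2^0 implicants → 000111(✓)  001010(✓)  001100(✓)  010000(✓)  010001(✓)  010010(✓)  010011(✓)  010101(✓)  011010(✓)  011100(✓)  100011(✓)  100111(✓)  101100(✓)  101110(✓)  110001(✓)  111101(✓)  111111(✓)
size-2^1 implicants → -00111  -01100  -10001  0-1010  0-1100  01-010  010-01  0100-0(✓)  0100-1(✓)  01000-(✓)  01001-(✓)  100-11  1011-0  1111-1
size-2^2 implicants → 0100--
Unchecked terms (primes): -00111, -01100, -10001, 0-1010, 0-1100, 01-010, 010-01, 0100--, 100-11, 1011-0, 1111-1
Minterm coverage:
  m7 ⊆ -00111 [E]
  m10 ⊆ 0-1010 [E]
  m12 ⊆ -01100,0-1100
  m16 ⊆ 0100-- [E]
  m17 ⊆ -10001,010-01,0100--
  m18 ⊆ 01-010,0100--
  m19 ⊆ 0100-- [E]
  m21 ⊆ 010-01 [E]
  m26 ⊆ 0-1010,01-010
  m35 ⊆ 100-11 [E]
  m39 ⊆ -00111,100-11
  m44 ⊆ -01100,1011-0
  m46 ⊆ 1011-0 [E]
  m49 ⊆ -10001 [E]
  m61 ⊆ 1111-1 [E]
  m63 ⊆ 1111-1 [E]
E = {-00111, -10001, 0-1010, 010-01, 0100--, 100-11, 1011-0, 1111-1}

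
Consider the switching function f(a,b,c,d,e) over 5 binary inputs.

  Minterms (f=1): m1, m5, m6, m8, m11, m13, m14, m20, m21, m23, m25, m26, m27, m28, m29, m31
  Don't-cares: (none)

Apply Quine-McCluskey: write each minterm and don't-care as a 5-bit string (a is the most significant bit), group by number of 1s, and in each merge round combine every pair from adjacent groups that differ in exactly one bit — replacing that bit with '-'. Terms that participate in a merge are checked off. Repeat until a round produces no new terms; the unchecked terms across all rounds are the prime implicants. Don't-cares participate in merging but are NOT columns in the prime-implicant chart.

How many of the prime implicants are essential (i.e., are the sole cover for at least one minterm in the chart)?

9

Round 0: 00001✓ 00101✓ 00110✓ 01000 01011✓ 01101✓ 01110✓ 10100✓ 10101✓ 10111✓ 11001✓ 11010✓ 11011✓ 11100✓ 11101✓ 11111✓
Round 1: -0101✓ -1011 -1101✓ 0-101✓ 0-110 00-01 1-100✓ 1-101✓ 1-111✓ 101-1✓ 1010-✓ 11-01✓ 11-11✓ 110-1✓ 1101- 111-1✓ 1110-✓
Round 2: --101 1-1-1 1-10- 11--1
PIs = {--101, -1011, 0-110, 00-01, 01000, 1-1-1, 1-10-, 11--1, 1101-}
Coverage chart:
  m1: 00-01 ←essential
  m5: --101,00-01
  m6: 0-110 ←essential
  m8: 01000 ←essential
  m11: -1011 ←essential
  m13: --101 ←essential
  m14: 0-110 ←essential
  m20: 1-10- ←essential
  m21: --101,1-1-1,1-10-
  m23: 1-1-1 ←essential
  m25: 11--1 ←essential
  m26: 1101- ←essential
  m27: -1011,11--1,1101-
  m28: 1-10- ←essential
  m29: --101,1-1-1,1-10-,11--1
  m31: 1-1-1,11--1
Essential: --101, -1011, 0-110, 00-01, 01000, 1-1-1, 1-10-, 11--1, 1101-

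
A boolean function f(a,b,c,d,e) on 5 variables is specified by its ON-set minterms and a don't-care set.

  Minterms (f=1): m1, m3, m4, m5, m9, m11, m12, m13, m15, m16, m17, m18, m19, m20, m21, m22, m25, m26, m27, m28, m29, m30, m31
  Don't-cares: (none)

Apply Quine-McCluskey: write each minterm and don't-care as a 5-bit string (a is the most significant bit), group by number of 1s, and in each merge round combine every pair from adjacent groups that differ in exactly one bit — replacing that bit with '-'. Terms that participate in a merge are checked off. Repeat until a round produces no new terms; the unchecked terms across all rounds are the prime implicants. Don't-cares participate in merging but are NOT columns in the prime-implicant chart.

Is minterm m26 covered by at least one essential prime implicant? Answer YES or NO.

NO

Round 0: 00001✓ 00011✓ 00100✓ 00101✓ 01001✓ 01011✓ 01100✓ 01101✓ 01111✓ 10000✓ 10001✓ 10010✓ 10011✓ 10100✓ 10101✓ 10110✓ 11001✓ 11010✓ 11011✓ 11100✓ 11101✓ 11110✓ 11111✓
Round 1: -0001✓ -0011✓ -0100✓ -0101✓ -1001✓ -1011✓ -1100✓ -1101✓ -1111✓ 0-001✓ 0-011✓ 0-100✓ 0-101✓ 00-01✓ 000-1✓ 0010-✓ 01-01✓ 01-11✓ 010-1✓ 011-1✓ 0110-✓ 1-001✓ 1-010✓ 1-011✓ 1-100✓ 1-101✓ 1-110✓ 10-00✓ 10-01✓ 10-10✓ 100-0✓ 100-1✓ 1000-✓ 1001-✓ 101-0✓ 1010-✓ 11-01✓ 11-10✓ 11-11✓ 110-1✓ 1101-✓ 111-0✓ 111-1✓ 1110-✓ 1111-✓
Round 2: --001✓ --011✓ --100✓ --101✓ -0-01✓ -00-1✓ -010-✓ -1-01✓ -1-11✓ -10-1✓ -11-1✓ -110-✓ 0--01✓ 0-0-1✓ 0-10-✓ 01--1✓ 1--01✓ 1--10 1-0-1✓ 1-01- 1-1-0 1-10-✓ 10--0 10-0- 100-- 11--1✓ 11-1- 111--
Round 3: ---01 --0-1 --10- -1--1
PIs = {---01, --0-1, --10-, -1--1, 1--10, 1-01-, 1-1-0, 10--0, 10-0-, 100--, 11-1-, 111--}
Coverage chart:
  m1: ---01,--0-1
  m3: --0-1 ←essential
  m4: --10- ←essential
  m5: ---01,--10-
  m9: ---01,--0-1,-1--1
  m11: --0-1,-1--1
  m12: --10- ←essential
  m13: ---01,--10-,-1--1
  m15: -1--1 ←essential
  m16: 10--0,10-0-,100--
  m17: ---01,--0-1,10-0-,100--
  m18: 1--10,1-01-,10--0,100--
  m19: --0-1,1-01-,100--
  m20: --10-,1-1-0,10--0,10-0-
  m21: ---01,--10-,10-0-
  m22: 1--10,1-1-0,10--0
  m25: ---01,--0-1,-1--1
  m26: 1--10,1-01-,11-1-
  m27: --0-1,-1--1,1-01-,11-1-
  m28: --10-,1-1-0,111--
  m29: ---01,--10-,-1--1,111--
  m30: 1--10,1-1-0,11-1-,111--
  m31: -1--1,11-1-,111--
Essential: --0-1, --10-, -1--1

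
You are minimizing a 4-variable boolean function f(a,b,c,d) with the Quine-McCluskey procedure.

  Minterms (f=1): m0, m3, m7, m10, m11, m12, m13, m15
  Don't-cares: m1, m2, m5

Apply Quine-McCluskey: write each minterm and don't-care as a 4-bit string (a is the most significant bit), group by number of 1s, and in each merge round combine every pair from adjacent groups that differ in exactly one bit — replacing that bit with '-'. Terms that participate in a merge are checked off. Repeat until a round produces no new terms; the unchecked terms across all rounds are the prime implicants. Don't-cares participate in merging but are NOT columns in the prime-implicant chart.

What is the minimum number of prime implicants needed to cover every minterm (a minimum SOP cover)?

4

size-2^0 implicants → 0000(✓)  0001(✓)  0010(✓)  0011(✓)  0101(✓)  0111(✓)  1010(✓)  1011(✓)  1100(✓)  1101(✓)  1111(✓)
size-2^1 implicants → -010(✓)  -011(✓)  -101(✓)  -111(✓)  0-01(✓)  0-11(✓)  00-0(✓)  00-1(✓)  000-(✓)  001-(✓)  01-1(✓)  1-11(✓)  101-(✓)  11-1(✓)  110-
size-2^2 implicants → --11  -01-  -1-1  0--1  00--
Unchecked terms (primes): --11, -01-, -1-1, 0--1, 00--, 110-
Minterm coverage:
  m0 ⊆ 00-- [E]
  m3 ⊆ --11,-01-,0--1,00--
  m7 ⊆ --11,-1-1,0--1
  m10 ⊆ -01- [E]
  m11 ⊆ --11,-01-
  m12 ⊆ 110- [E]
  m13 ⊆ -1-1,110-
  m15 ⊆ --11,-1-1
E = {-01-, 00--, 110-}
Petrick residual → --11
Cover = cd + b'c + a'b' + abc'  |cover|=4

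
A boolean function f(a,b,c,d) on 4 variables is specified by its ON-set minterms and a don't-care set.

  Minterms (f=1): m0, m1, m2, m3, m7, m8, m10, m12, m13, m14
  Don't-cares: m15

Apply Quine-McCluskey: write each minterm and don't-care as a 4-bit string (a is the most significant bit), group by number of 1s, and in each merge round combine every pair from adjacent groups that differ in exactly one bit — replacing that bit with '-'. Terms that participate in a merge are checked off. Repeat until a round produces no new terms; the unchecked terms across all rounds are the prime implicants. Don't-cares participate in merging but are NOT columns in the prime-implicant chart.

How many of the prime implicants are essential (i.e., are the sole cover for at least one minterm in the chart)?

2

Round 0: 0000✓ 0001✓ 0010✓ 0011✓ 0111✓ 1000✓ 1010✓ 1100✓ 1101✓ 1110✓ 1111✓
Round 1: -000✓ -010✓ -111 0-11 00-0✓ 00-1✓ 000-✓ 001-✓ 1-00✓ 1-10✓ 10-0✓ 11-0✓ 11-1✓ 110-✓ 111-✓
Round 2: -0-0 00-- 1--0 11--
PIs = {-0-0, -111, 0-11, 00--, 1--0, 11--}
Coverage chart:
  m0: -0-0,00--
  m1: 00-- ←essential
  m2: -0-0,00--
  m3: 0-11,00--
  m7: -111,0-11
  m8: -0-0,1--0
  m10: -0-0,1--0
  m12: 1--0,11--
  m13: 11-- ←essential
  m14: 1--0,11--
Essential: 00--, 11--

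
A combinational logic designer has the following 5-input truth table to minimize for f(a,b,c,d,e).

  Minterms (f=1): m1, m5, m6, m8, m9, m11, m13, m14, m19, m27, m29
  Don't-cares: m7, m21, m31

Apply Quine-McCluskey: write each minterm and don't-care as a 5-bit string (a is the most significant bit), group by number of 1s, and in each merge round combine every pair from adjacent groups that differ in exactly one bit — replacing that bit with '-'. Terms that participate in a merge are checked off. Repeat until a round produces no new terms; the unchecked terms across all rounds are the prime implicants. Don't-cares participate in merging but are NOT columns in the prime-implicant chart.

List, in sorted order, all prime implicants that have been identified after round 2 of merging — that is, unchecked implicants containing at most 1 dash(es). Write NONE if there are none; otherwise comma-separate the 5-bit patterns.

-1011, 0-110, 001-1, 0011-, 010-1, 0100-, 1-011, 11-11, 111-1

size-2^0 implicants → 00001(✓)  00101(✓)  00110(✓)  00111(✓)  01000(✓)  01001(✓)  01011(✓)  01101(✓)  01110(✓)  10011(✓)  10101(✓)  11011(✓)  11101(✓)  11111(✓)
size-2^1 implicants → -0101(✓)  -1011  -1101(✓)  0-001(✓)  0-101(✓)  0-110  00-01(✓)  001-1  0011-  01-01(✓)  010-1  0100-  1-011  1-101(✓)  11-11  111-1
size-2^2 implicants → --101  0--01
Unchecked terms (primes): --101, -1011, 0--01, 0-110, 001-1, 0011-, 010-1, 0100-, 1-011, 11-11, 111-1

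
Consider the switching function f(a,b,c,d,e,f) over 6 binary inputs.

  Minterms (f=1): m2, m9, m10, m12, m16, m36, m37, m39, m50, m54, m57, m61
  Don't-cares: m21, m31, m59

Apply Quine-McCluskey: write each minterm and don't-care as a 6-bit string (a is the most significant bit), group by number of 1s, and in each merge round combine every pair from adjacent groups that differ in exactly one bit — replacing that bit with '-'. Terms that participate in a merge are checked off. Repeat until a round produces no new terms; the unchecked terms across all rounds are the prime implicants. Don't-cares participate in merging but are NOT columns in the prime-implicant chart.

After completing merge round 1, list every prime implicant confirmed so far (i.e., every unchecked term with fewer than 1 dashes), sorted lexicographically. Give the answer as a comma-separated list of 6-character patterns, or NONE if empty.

001001, 001100, 010000, 010101, 011111

[col 0] 000010*, 001001, 001010*, 001100, 010000, 010101, 011111, 100100*, 100101*, 100111*, 110010*, 110110*, 111001*, 111011*, 111101*
[col 1] 00-010, 1001-1, 10010-, 110-10, 111-01, 1110-1
Prime implicants: 00-010, 001001, 001100, 010000, 010101, 011111, 1001-1, 10010-, 110-10, 111-01, 1110-1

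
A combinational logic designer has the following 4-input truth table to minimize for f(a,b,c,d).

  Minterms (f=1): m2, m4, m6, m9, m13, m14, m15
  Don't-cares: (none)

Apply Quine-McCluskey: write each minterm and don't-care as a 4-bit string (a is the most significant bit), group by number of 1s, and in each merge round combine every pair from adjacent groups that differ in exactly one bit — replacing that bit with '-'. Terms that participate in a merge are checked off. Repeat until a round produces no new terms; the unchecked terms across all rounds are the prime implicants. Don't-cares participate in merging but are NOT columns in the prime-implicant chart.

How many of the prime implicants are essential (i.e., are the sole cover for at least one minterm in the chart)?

3

[col 0] 0010*, 0100*, 0110*, 1001*, 1101*, 1110*, 1111*
[col 1] -110, 0-10, 01-0, 1-01, 11-1, 111-
Prime implicants: -110, 0-10, 01-0, 1-01, 11-1, 111-
PI chart (minterm → PIs covering it):
  2 | 0-10  (sole → essential)
  4 | 01-0  (sole → essential)
  6 | -110,0-10,01-0
  9 | 1-01  (sole → essential)
  13 | 1-01,11-1
  14 | -110,111-
  15 | 11-1,111-
Essential prime implicants: 0-10, 01-0, 1-01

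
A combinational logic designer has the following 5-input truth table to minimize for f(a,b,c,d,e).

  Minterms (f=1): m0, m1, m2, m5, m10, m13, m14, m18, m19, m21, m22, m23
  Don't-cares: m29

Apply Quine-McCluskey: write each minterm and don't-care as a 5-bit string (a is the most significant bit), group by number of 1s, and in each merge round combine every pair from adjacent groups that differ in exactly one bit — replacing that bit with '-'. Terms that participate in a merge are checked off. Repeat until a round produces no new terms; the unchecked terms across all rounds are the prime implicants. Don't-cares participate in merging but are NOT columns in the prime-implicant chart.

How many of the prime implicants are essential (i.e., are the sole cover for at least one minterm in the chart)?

size-2^0 implicants → 00000(✓)  00001(✓)  00010(✓)  00101(✓)  01010(✓)  01101(✓)  01110(✓)  10010(✓)  10011(✓)  10101(✓)  10110(✓)  10111(✓)  11101(✓)
size-2^1 implicants → -0010  -0101(✓)  -1101(✓)  0-010  0-101(✓)  00-01  000-0  0000-  01-10  1-101(✓)  10-10(✓)  10-11(✓)  1001-(✓)  101-1  1011-(✓)
size-2^2 implicants → --101  10-1-
Unchecked terms (primes): --101, -0010, 0-010, 00-01, 000-0, 0000-, 01-10, 10-1-, 101-1
Minterm coverage:
  m0 ⊆ 000-0,0000-
  m1 ⊆ 00-01,0000-
  m2 ⊆ -0010,0-010,000-0
  m5 ⊆ --101,00-01
  m10 ⊆ 0-010,01-10
  m13 ⊆ --101 [E]
  m14 ⊆ 01-10 [E]
  m18 ⊆ -0010,10-1-
  m19 ⊆ 10-1- [E]
  m21 ⊆ --101,101-1
  m22 ⊆ 10-1- [E]
  m23 ⊆ 10-1-,101-1
E = {--101, 01-10, 10-1-}

3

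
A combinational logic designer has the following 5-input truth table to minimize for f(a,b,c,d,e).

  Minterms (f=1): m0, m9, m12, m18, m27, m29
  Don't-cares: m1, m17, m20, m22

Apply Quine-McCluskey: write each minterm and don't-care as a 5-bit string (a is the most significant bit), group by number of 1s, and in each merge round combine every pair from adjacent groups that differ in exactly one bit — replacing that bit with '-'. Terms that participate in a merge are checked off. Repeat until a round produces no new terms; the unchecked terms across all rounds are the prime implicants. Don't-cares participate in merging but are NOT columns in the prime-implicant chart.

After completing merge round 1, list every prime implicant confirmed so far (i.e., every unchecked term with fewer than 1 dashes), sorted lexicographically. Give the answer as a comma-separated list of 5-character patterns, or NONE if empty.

size-2^0 implicants → 00000(✓)  00001(✓)  01001(✓)  01100  10001(✓)  10010(✓)  10100(✓)  10110(✓)  11011  11101
size-2^1 implicants → -0001  0-001  0000-  10-10  101-0
Unchecked terms (primes): -0001, 0-001, 0000-, 01100, 10-10, 101-0, 11011, 11101

01100, 11011, 11101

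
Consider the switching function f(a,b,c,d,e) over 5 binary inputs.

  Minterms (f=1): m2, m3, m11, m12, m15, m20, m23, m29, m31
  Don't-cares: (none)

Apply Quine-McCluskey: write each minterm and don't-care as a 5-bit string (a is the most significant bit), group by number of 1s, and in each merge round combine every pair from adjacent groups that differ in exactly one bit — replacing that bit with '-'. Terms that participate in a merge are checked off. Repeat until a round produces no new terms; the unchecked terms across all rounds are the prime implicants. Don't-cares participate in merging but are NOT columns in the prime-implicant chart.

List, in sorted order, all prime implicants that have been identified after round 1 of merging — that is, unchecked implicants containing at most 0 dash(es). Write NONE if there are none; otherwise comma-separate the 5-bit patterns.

size-2^0 implicants → 00010(✓)  00011(✓)  01011(✓)  01100  01111(✓)  10100  10111(✓)  11101(✓)  11111(✓)
size-2^1 implicants → -1111  0-011  0001-  01-11  1-111  111-1
Unchecked terms (primes): -1111, 0-011, 0001-, 01-11, 01100, 1-111, 10100, 111-1

01100, 10100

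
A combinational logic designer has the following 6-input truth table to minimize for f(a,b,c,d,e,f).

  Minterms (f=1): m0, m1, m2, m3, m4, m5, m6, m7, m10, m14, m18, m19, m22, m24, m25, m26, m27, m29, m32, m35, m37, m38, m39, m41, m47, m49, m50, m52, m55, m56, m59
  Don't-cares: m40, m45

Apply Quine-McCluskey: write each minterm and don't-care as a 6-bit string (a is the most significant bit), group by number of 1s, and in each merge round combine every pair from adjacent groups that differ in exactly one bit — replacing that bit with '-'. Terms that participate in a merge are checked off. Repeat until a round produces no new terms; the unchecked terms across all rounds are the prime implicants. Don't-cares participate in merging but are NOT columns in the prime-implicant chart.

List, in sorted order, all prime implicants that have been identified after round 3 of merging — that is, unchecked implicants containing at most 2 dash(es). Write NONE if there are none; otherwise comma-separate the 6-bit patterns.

[col 0] 000000*, 000001*, 000010*, 000011*, 000100*, 000101*, 000110*, 000111*, 001010*, 001110*, 010010*, 010011*, 010110*, 011000*, 011001*, 011010*, 011011*, 011101*, 100000*, 100011*, 100101*, 100110*, 100111*, 101000*, 101001*, 101101*, 101111*, 110001, 110010*, 110100, 110111*, 111000*, 111011*
[col 1] -00000, -00011*, -00101*, -00110*, -00111*, -10010, -11000, -11011, 0-0010*, 0-0011*, 0-0110*, 0-1010*, 00-010*, 00-110*, 000-00*, 000-01*, 000-10*, 000-11*, 0000-0*, 0000-1*, 00000-*, 00001-*, 0001-0*, 0001-1*, 00010-*, 00011-*, 001-10*, 01-010*, 01-011*, 010-10*, 01001-*, 011-01, 0110-0*, 0110-1*, 01100-*, 01101-*, 1-0111, 1-1000, 10-000, 10-101*, 10-111*, 100-11*, 1001-1*, 10011-*, 101-01, 10100-, 1011-1*
[col 2] -00-11, -001-1, -0011-, 0--010, 0-0-10, 0-001-, 00--10, 000--0*, 000--1*, 000-0-*, 000-1-*, 0000--*, 0001--*, 01-01-, 0110--, 10-1-1
[col 3] 000---
Prime implicants: -00-11, -00000, -001-1, -0011-, -10010, -11000, -11011, 0--010, 0-0-10, 0-001-, 00--10, 000---, 01-01-, 011-01, 0110--, 1-0111, 1-1000, 10-000, 10-1-1, 101-01, 10100-, 110001, 110100

-00-11, -00000, -001-1, -0011-, -10010, -11000, -11011, 0--010, 0-0-10, 0-001-, 00--10, 01-01-, 011-01, 0110--, 1-0111, 1-1000, 10-000, 10-1-1, 101-01, 10100-, 110001, 110100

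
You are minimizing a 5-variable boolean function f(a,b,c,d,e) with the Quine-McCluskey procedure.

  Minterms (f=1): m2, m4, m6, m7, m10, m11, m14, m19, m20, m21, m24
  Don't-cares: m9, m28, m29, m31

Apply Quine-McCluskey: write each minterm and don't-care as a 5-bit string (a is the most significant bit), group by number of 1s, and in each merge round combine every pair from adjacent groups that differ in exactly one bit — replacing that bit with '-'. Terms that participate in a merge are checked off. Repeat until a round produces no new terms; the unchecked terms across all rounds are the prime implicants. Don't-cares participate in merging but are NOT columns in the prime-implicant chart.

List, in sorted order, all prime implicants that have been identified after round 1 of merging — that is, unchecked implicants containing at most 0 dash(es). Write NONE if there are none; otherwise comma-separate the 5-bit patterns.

size-2^0 implicants → 00010(✓)  00100(✓)  00110(✓)  00111(✓)  01001(✓)  01010(✓)  01011(✓)  01110(✓)  10011  10100(✓)  10101(✓)  11000(✓)  11100(✓)  11101(✓)  11111(✓)
size-2^1 implicants → -0100  0-010(✓)  0-110(✓)  00-10(✓)  001-0  0011-  01-10(✓)  010-1  0101-  1-100(✓)  1-101(✓)  1010-(✓)  11-00  111-1  1110-(✓)
size-2^2 implicants → 0--10  1-10-
Unchecked terms (primes): -0100, 0--10, 001-0, 0011-, 010-1, 0101-, 1-10-, 10011, 11-00, 111-1

10011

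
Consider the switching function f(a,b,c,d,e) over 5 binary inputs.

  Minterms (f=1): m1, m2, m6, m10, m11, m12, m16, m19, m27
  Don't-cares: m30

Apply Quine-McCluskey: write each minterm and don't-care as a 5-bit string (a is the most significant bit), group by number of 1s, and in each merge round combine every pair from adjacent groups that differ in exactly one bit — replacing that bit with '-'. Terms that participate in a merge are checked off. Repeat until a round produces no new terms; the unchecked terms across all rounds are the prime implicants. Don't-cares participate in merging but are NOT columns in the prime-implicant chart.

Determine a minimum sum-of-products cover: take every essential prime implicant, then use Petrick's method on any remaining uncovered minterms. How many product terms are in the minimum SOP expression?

6

size-2^0 implicants → 00001  00010(✓)  00110(✓)  01010(✓)  01011(✓)  01100  10000  10011(✓)  11011(✓)  11110
size-2^1 implicants → -1011  0-010  00-10  0101-  1-011
Unchecked terms (primes): -1011, 0-010, 00-10, 00001, 0101-, 01100, 1-011, 10000, 11110
Minterm coverage:
  m1 ⊆ 00001 [E]
  m2 ⊆ 0-010,00-10
  m6 ⊆ 00-10 [E]
  m10 ⊆ 0-010,0101-
  m11 ⊆ -1011,0101-
  m12 ⊆ 01100 [E]
  m16 ⊆ 10000 [E]
  m19 ⊆ 1-011 [E]
  m27 ⊆ -1011,1-011
E = {00-10, 00001, 01100, 1-011, 10000}
Petrick residual → 0101-
Cover = a'b'de' + a'b'c'd'e + a'bc'd + a'bcd'e' + ac'de + ab'c'd'e'  |cover|=6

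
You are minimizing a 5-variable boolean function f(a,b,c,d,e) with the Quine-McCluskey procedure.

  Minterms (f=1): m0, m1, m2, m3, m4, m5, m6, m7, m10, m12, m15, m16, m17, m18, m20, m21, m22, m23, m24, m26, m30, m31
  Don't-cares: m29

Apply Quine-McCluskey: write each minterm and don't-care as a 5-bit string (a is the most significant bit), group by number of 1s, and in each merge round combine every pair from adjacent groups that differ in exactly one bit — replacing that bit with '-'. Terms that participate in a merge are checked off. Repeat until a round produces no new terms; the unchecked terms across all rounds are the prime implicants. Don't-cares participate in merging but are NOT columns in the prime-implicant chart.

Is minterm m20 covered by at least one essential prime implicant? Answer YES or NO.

Round 0: 00000✓ 00001✓ 00010✓ 00011✓ 00100✓ 00101✓ 00110✓ 00111✓ 01010✓ 01100✓ 01111✓ 10000✓ 10001✓ 10010✓ 10100✓ 10101✓ 10110✓ 10111✓ 11000✓ 11010✓ 11101✓ 11110✓ 11111✓
Round 1: -0000✓ -0001✓ -0010✓ -0100✓ -0101✓ -0110✓ -0111✓ -1010✓ -1111✓ 0-010✓ 0-100 0-111✓ 00-00✓ 00-01✓ 00-10✓ 00-11✓ 000-0✓ 000-1✓ 0000-✓ 0001-✓ 001-0✓ 001-1✓ 0010-✓ 0011-✓ 1-000✓ 1-010✓ 1-101✓ 1-110✓ 1-111✓ 10-00✓ 10-01✓ 10-10✓ 100-0✓ 1000-✓ 101-0✓ 101-1✓ 1010-✓ 1011-✓ 11-10✓ 110-0✓ 111-1✓ 1111-✓
Round 2: --010 --111 -0-00✓ -0-01✓ -0-10✓ -00-0✓ -000-✓ -01-0✓ -01-1✓ -010-✓ -011-✓ 00--0✓ 00--1✓ 00-0-✓ 00-1-✓ 000--✓ 001--✓ 1--10 1-0-0 1-1-1 1-11- 10--0✓ 10-0-✓ 101--✓
Round 3: -0--0 -0-0- -01-- 00---
PIs = {--010, --111, -0--0, -0-0-, -01--, 0-100, 00---, 1--10, 1-0-0, 1-1-1, 1-11-}
Coverage chart:
  m0: -0--0,-0-0-,00---
  m1: -0-0-,00---
  m2: --010,-0--0,00---
  m3: 00--- ←essential
  m4: -0--0,-0-0-,-01--,0-100,00---
  m5: -0-0-,-01--,00---
  m6: -0--0,-01--,00---
  m7: --111,-01--,00---
  m10: --010 ←essential
  m12: 0-100 ←essential
  m15: --111 ←essential
  m16: -0--0,-0-0-,1-0-0
  m17: -0-0- ←essential
  m18: --010,-0--0,1--10,1-0-0
  m20: -0--0,-0-0-,-01--
  m21: -0-0-,-01--,1-1-1
  m22: -0--0,-01--,1--10,1-11-
  m23: --111,-01--,1-1-1,1-11-
  m24: 1-0-0 ←essential
  m26: --010,1--10,1-0-0
  m30: 1--10,1-11-
  m31: --111,1-1-1,1-11-
Essential: --010, --111, -0-0-, 0-100, 00---, 1-0-0

YES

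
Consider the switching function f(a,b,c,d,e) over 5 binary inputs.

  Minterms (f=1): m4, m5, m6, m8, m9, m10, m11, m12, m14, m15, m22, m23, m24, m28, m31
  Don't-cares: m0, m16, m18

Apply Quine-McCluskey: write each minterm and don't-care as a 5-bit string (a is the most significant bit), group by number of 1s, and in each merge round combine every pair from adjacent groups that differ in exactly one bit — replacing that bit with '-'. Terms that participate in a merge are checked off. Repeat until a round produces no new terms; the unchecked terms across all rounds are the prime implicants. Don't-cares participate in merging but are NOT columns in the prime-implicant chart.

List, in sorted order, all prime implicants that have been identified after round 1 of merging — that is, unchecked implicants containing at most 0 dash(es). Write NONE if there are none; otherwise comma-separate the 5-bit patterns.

Round 0: 00000✓ 00100✓ 00101✓ 00110✓ 01000✓ 01001✓ 01010✓ 01011✓ 01100✓ 01110✓ 01111✓ 10000✓ 10010✓ 10110✓ 10111✓ 11000✓ 11100✓ 11111✓
Round 1: -0000✓ -0110 -1000✓ -1100✓ -1111 0-000✓ 0-100✓ 0-110✓ 00-00✓ 001-0✓ 0010- 01-00✓ 01-10✓ 01-11✓ 010-0✓ 010-1✓ 0100-✓ 0101-✓ 011-0✓ 0111-✓ 1-000✓ 1-111 10-10 100-0 1011- 11-00✓
Round 2: --000 -1-00 0--00 0-1-0 01--0 01-1- 010--
PIs = {--000, -0110, -1-00, -1111, 0--00, 0-1-0, 0010-, 01--0, 01-1-, 010--, 1-111, 10-10, 100-0, 1011-}

NONE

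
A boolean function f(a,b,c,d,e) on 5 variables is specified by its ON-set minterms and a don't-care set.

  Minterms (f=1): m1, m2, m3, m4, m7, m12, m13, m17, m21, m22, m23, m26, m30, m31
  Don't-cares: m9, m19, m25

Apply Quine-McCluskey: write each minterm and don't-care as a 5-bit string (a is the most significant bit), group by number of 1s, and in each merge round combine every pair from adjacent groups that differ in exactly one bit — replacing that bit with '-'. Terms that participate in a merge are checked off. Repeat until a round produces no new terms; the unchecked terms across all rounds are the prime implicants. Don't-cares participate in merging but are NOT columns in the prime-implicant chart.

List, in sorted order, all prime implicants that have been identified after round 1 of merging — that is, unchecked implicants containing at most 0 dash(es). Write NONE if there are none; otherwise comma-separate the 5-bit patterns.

NONE

Round 0: 00001✓ 00010✓ 00011✓ 00100✓ 00111✓ 01001✓ 01100✓ 01101✓ 10001✓ 10011✓ 10101✓ 10110✓ 10111✓ 11001✓ 11010✓ 11110✓ 11111✓
Round 1: -0001✓ -0011✓ -0111✓ -1001✓ 0-001✓ 0-100 00-11✓ 000-1✓ 0001- 01-01 0110- 1-001✓ 1-110✓ 1-111✓ 10-01✓ 10-11✓ 100-1✓ 101-1✓ 1011-✓ 11-10 1111-✓
Round 2: --001 -0-11 -00-1 1-11- 10--1
PIs = {--001, -0-11, -00-1, 0-100, 0001-, 01-01, 0110-, 1-11-, 10--1, 11-10}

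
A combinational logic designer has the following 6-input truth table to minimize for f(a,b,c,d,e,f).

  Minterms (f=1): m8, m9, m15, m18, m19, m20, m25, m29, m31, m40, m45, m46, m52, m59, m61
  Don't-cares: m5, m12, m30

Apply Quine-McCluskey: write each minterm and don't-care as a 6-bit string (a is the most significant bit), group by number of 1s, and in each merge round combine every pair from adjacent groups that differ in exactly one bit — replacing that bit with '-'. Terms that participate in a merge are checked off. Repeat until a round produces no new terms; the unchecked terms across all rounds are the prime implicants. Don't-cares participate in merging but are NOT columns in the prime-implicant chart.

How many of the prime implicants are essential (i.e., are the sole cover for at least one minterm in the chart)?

size-2^0 implicants → 000101  001000(✓)  001001(✓)  001100(✓)  001111(✓)  010010(✓)  010011(✓)  010100(✓)  011001(✓)  011101(✓)  011110(✓)  011111(✓)  101000(✓)  101101(✓)  101110  110100(✓)  111011  111101(✓)
size-2^1 implicants → -01000  -10100  -11101  0-1001  0-1111  001-00  00100-  01001-  011-01  0111-1  01111-  1-1101
Unchecked terms (primes): -01000, -10100, -11101, 0-1001, 0-1111, 000101, 001-00, 00100-, 01001-, 011-01, 0111-1, 01111-, 1-1101, 101110, 111011
Minterm coverage:
  m8 ⊆ -01000,001-00,00100-
  m9 ⊆ 0-1001,00100-
  m15 ⊆ 0-1111 [E]
  m18 ⊆ 01001- [E]
  m19 ⊆ 01001- [E]
  m20 ⊆ -10100 [E]
  m25 ⊆ 0-1001,011-01
  m29 ⊆ -11101,011-01,0111-1
  m31 ⊆ 0-1111,0111-1,01111-
  m40 ⊆ -01000 [E]
  m45 ⊆ 1-1101 [E]
  m46 ⊆ 101110 [E]
  m52 ⊆ -10100 [E]
  m59 ⊆ 111011 [E]
  m61 ⊆ -11101,1-1101
E = {-01000, -10100, 0-1111, 01001-, 1-1101, 101110, 111011}

7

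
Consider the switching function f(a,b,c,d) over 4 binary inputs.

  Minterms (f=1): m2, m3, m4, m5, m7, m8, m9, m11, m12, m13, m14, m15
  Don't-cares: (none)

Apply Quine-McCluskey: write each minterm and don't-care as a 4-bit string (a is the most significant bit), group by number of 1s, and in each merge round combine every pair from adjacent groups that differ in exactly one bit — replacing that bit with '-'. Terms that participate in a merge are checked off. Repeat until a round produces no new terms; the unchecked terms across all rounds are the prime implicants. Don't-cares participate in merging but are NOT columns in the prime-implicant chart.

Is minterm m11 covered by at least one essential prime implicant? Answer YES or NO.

NO

[col 0] 0010*, 0011*, 0100*, 0101*, 0111*, 1000*, 1001*, 1011*, 1100*, 1101*, 1110*, 1111*
[col 1] -011*, -100*, -101*, -111*, 0-11*, 001-, 01-1*, 010-*, 1-00*, 1-01*, 1-11*, 10-1*, 100-*, 11-0*, 11-1*, 110-*, 111-*
[col 2] --11, -1-1, -10-, 1--1, 1-0-, 11--
Prime implicants: --11, -1-1, -10-, 001-, 1--1, 1-0-, 11--
PI chart (minterm → PIs covering it):
  2 | 001-  (sole → essential)
  3 | --11,001-
  4 | -10-  (sole → essential)
  5 | -1-1,-10-
  7 | --11,-1-1
  8 | 1-0-  (sole → essential)
  9 | 1--1,1-0-
  11 | --11,1--1
  12 | -10-,1-0-,11--
  13 | -1-1,-10-,1--1,1-0-,11--
  14 | 11--  (sole → essential)
  15 | --11,-1-1,1--1,11--
Essential prime implicants: -10-, 001-, 1-0-, 11--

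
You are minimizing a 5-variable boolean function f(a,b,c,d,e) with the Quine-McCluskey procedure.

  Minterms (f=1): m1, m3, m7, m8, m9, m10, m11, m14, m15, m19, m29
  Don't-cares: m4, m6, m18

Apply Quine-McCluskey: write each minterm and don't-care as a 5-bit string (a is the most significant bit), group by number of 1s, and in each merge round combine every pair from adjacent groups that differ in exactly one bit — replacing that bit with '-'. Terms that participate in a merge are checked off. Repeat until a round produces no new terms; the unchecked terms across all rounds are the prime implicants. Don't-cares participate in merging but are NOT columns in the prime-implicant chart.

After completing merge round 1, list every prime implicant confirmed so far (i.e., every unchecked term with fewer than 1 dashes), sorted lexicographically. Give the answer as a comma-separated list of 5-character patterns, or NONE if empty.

Round 0: 00001✓ 00011✓ 00100✓ 00110✓ 00111✓ 01000✓ 01001✓ 01010✓ 01011✓ 01110✓ 01111✓ 10010✓ 10011✓ 11101
Round 1: -0011 0-001✓ 0-011✓ 0-110✓ 0-111✓ 00-11✓ 000-1✓ 001-0 0011-✓ 01-10✓ 01-11✓ 010-0✓ 010-1✓ 0100-✓ 0101-✓ 0111-✓ 1001-
Round 2: 0--11 0-0-1 0-11- 01-1- 010--
PIs = {-0011, 0--11, 0-0-1, 0-11-, 001-0, 01-1-, 010--, 1001-, 11101}

11101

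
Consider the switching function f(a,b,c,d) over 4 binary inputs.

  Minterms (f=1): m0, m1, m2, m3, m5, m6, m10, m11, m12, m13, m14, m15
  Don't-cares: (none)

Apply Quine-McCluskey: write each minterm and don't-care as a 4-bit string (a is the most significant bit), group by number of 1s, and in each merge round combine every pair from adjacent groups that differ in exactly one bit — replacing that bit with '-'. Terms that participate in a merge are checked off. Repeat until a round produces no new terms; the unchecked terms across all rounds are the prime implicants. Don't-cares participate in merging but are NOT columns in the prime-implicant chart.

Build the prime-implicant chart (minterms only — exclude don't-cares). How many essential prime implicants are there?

3

[col 0] 0000*, 0001*, 0010*, 0011*, 0101*, 0110*, 1010*, 1011*, 1100*, 1101*, 1110*, 1111*
[col 1] -010*, -011*, -101, -110*, 0-01, 0-10*, 00-0*, 00-1*, 000-*, 001-*, 1-10*, 1-11*, 101-*, 11-0*, 11-1*, 110-*, 111-*
[col 2] --10, -01-, 00--, 1-1-, 11--
Prime implicants: --10, -01-, -101, 0-01, 00--, 1-1-, 11--
PI chart (minterm → PIs covering it):
  0 | 00--  (sole → essential)
  1 | 0-01,00--
  2 | --10,-01-,00--
  3 | -01-,00--
  5 | -101,0-01
  6 | --10  (sole → essential)
  10 | --10,-01-,1-1-
  11 | -01-,1-1-
  12 | 11--  (sole → essential)
  13 | -101,11--
  14 | --10,1-1-,11--
  15 | 1-1-,11--
Essential prime implicants: --10, 00--, 11--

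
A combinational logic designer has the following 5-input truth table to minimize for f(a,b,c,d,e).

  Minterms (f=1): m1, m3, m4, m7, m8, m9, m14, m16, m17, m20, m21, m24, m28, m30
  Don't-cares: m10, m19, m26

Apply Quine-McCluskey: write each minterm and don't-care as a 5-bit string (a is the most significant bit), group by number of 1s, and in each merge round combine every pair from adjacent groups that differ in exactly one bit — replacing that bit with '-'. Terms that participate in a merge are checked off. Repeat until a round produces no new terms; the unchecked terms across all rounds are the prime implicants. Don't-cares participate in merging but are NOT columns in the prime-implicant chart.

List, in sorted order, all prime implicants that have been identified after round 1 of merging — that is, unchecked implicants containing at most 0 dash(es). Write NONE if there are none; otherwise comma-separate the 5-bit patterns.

NONE

Round 0: 00001✓ 00011✓ 00100✓ 00111✓ 01000✓ 01001✓ 01010✓ 01110✓ 10000✓ 10001✓ 10011✓ 10100✓ 10101✓ 11000✓ 11010✓ 11100✓ 11110✓
Round 1: -0001✓ -0011✓ -0100 -1000✓ -1010✓ -1110✓ 0-001 00-11 000-1✓ 01-10✓ 010-0✓ 0100- 1-000✓ 1-100✓ 10-00✓ 10-01✓ 100-1✓ 1000-✓ 1010-✓ 11-00✓ 11-10✓ 110-0✓ 111-0✓
Round 2: -00-1 -1-10 -10-0 1--00 10-0- 11--0
PIs = {-00-1, -0100, -1-10, -10-0, 0-001, 00-11, 0100-, 1--00, 10-0-, 11--0}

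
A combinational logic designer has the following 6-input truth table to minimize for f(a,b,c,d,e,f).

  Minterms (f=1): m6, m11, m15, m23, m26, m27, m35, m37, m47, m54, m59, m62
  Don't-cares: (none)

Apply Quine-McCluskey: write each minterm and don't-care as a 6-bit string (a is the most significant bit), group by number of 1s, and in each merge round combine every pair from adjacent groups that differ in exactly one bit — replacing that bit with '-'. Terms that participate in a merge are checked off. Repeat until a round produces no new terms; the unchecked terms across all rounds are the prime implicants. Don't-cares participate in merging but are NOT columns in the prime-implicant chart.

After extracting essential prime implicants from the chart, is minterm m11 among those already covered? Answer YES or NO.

NO

[col 0] 000110, 001011*, 001111*, 010111, 011010*, 011011*, 100011, 100101, 101111*, 110110*, 111011*, 111110*
[col 1] -01111, -11011, 0-1011, 001-11, 01101-, 11-110
Prime implicants: -01111, -11011, 0-1011, 000110, 001-11, 010111, 01101-, 100011, 100101, 11-110
PI chart (minterm → PIs covering it):
  6 | 000110  (sole → essential)
  11 | 0-1011,001-11
  15 | -01111,001-11
  23 | 010111  (sole → essential)
  26 | 01101-  (sole → essential)
  27 | -11011,0-1011,01101-
  35 | 100011  (sole → essential)
  37 | 100101  (sole → essential)
  47 | -01111  (sole → essential)
  54 | 11-110  (sole → essential)
  59 | -11011  (sole → essential)
  62 | 11-110  (sole → essential)
Essential prime implicants: -01111, -11011, 000110, 010111, 01101-, 100011, 100101, 11-110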